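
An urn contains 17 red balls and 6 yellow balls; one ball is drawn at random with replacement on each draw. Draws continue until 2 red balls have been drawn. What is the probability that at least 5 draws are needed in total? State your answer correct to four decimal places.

Needing more than 4 draws ⇔ fewer than 2 successes in the first 4. With X ~ Binomial(4, 0.739130), P(Y > 4) = P(X ≤ 1).
  k=0: C(4,0)·0.739130^0·0.260870^4 = 0.004631
  k=1: C(4,1)·0.739130^1·0.260870^3 = 0.052487
P(X ≤ 1) = 0.057118

0.0571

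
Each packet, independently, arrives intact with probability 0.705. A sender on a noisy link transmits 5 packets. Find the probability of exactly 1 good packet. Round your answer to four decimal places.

X ~ Binomial(n=5, p=0.705).
P(X=1) = C(5,1) · p^1 · (1−p)^4
= 5 · 0.705 · 0.0075734 = 0.026696

0.0267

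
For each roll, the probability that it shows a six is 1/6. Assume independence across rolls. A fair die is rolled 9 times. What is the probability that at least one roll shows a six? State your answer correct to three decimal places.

P(at least one) = 1 − P(none) = 1 − (1 − 0.166667)^9
= 1 − 0.19381 = 0.80619

0.806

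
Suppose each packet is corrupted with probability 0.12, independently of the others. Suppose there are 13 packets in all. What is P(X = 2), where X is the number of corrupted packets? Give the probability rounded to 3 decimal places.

0.275

X ~ Binomial(n=13, p=0.12).
P(X=2) = C(13,2) · p^2 · (1−p)^11
= 78 · 0.0144 · 0.24508 = 0.27527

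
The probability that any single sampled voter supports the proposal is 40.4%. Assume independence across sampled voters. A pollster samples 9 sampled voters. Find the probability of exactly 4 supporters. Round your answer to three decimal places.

0.252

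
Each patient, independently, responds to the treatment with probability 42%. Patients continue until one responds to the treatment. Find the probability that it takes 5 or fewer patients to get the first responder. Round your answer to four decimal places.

0.9344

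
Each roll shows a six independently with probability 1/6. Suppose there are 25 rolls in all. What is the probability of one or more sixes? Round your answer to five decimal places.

P(at least one) = 1 − P(none) = 1 − (1 − 0.166667)^25
= 1 − 0.0104826 = 0.9895174

0.98952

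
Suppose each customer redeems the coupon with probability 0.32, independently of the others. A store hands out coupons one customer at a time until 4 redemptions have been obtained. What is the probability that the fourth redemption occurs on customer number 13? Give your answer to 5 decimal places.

Y = trial on which the fourth success occurs; negative binomial, r=4, p=0.32.
P(Y=13) = C(12,3) · p^4 · (1−p)^9
= 220 · 0.010486 · 0.031087 = 0.0717138

0.07171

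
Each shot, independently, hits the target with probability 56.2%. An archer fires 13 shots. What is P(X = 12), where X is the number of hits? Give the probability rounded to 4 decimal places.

0.0057

X ~ Binomial(n=13, p=0.562).
P(X=12) = C(13,12) · p^12 · (1−p)^1
= 13 · 0.00099274 · 0.438 = 0.005653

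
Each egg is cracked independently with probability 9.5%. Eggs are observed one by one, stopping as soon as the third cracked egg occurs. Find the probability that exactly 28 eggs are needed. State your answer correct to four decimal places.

0.0248

Y = trial on which the third success occurs; negative binomial, r=3, p=0.095.
P(Y=28) = C(27,2) · p^3 · (1−p)^25
= 351 · 0.00085737 · 0.082455 = 0.024814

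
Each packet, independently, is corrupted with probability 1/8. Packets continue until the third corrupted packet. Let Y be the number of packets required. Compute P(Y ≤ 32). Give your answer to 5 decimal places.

0.78123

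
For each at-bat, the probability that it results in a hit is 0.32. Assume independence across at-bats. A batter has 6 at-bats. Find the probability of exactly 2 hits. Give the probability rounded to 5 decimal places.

0.32842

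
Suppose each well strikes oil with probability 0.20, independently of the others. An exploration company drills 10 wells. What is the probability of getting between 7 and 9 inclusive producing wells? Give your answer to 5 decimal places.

X ~ Binomial(10, 0.20); P(7 ≤ X ≤ 9) = Σ C(10,k) p^k (1−p)^(10−k) over k:
  k=7: C(10,7)·0.20^7·0.80^3 = 0.0007864
  k=8: C(10,8)·0.20^8·0.80^2 = 0.0000737
  k=9: C(10,9)·0.20^9·0.80^1 = 0.0000041
Total = 0.0008643

0.00086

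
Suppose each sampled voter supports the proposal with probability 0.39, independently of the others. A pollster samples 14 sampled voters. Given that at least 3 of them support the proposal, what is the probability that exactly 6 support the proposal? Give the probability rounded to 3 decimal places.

X ~ Binomial(14, 0.39). Want P(X=6 | X≥3) = P(X=6) / P(X≥3).
P(X=6) = C(14,6)·0.39^6·0.61^8 = 0.20257
P(X≥3) = 1 − 0.00099 − 0.00884 − 0.03674 = 0.95343
Ratio = 0.20257 / 0.95343 = 0.21247

0.212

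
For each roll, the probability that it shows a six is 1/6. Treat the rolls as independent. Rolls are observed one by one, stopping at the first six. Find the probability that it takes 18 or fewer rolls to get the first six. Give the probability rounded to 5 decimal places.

0.96244

Y = number of rolls to the first success; geometric, p = 0.166667.
P(Y ≤ 18) = 1 − (1−p)^18 = 1 − 0.0375610 = 0.9624390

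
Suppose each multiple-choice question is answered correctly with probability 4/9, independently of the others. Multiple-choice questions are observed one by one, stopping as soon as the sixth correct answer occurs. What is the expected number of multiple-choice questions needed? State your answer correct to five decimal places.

13.50000

Y = total multiple-choice questions until the sixth success; negative binomial with r=6, p=0.444444.
E[Y] = r / p = 6 / 0.444444 = 13.5000000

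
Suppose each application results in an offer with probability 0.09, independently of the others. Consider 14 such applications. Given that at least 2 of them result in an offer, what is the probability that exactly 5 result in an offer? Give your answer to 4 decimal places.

0.0139

X ~ Binomial(14, 0.09). Want P(X=5 | X≥2) = P(X=5) / P(X≥2).
P(X=5) = C(14,5)·0.09^5·0.91^9 = 0.005059
P(X≥2) = 1 − 0.267042 − 0.369750 = 0.363208
Ratio = 0.005059 / 0.363208 = 0.013928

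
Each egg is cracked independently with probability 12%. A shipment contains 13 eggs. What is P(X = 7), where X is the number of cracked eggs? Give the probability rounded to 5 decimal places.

0.00029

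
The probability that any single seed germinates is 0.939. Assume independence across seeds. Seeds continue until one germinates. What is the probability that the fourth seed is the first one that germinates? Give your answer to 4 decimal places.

0.0002

Geometric (trials to first success), p = 0.939.
P(Y = 4) = (1−p)^3 · p = 0.00022698 · 0.939 = 0.000213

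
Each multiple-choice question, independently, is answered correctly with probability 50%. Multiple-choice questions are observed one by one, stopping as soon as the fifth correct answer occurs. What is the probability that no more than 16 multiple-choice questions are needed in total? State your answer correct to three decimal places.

Finishing within 16 multiple-choice questions ⇔ at least 5 successes in the first 16. With X ~ Binomial(16, 0.50), P(Y ≤ 16) = 1 − P(X ≤ 4).
  k=0: C(16,0)·0.50^0·0.50^16 = 0.00002
  k=1: C(16,1)·0.50^1·0.50^15 = 0.00024
  k=2: C(16,2)·0.50^2·0.50^14 = 0.00183
  k=3: C(16,3)·0.50^3·0.50^13 = 0.00854
  k=4: C(16,4)·0.50^4·0.50^12 = 0.02777
1 − 0.03841 = 0.96159

0.962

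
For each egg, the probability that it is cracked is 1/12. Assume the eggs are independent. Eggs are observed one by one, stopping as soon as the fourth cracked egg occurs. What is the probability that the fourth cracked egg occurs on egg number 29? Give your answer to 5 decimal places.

Y = trial on which the fourth success occurs; negative binomial, r=4, p=0.083333.
P(Y=29) = C(28,3) · p^4 · (1−p)^25
= 3276 · 4.8225e-05 · 0.11358 = 0.0179434

0.01794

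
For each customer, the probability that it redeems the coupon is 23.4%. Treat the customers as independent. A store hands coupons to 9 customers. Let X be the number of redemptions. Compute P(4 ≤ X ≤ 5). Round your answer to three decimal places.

X ~ Binomial(9, 0.234); P(4 ≤ X ≤ 5) = Σ C(9,k) p^k (1−p)^(9−k) over k:
  k=4: C(9,4)·0.234^4·0.766^5 = 0.09963
  k=5: C(9,5)·0.234^5·0.766^4 = 0.03043
Total = 0.13006

0.130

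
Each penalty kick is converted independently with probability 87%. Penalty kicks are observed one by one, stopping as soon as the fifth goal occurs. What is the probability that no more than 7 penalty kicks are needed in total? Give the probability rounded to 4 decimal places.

0.9487

Finishing within 7 penalty kicks ⇔ at least 5 successes in the first 7. With X ~ Binomial(7, 0.87), P(Y ≤ 7) = 1 − P(X ≤ 4).
  k=0: C(7,0)·0.87^0·0.13^7 = 0.000001
  k=1: C(7,1)·0.87^1·0.13^6 = 0.000029
  k=2: C(7,2)·0.87^2·0.13^5 = 0.000590
  k=3: C(7,3)·0.87^3·0.13^4 = 0.006583
  k=4: C(7,4)·0.87^4·0.13^3 = 0.044053
1 − 0.051256 = 0.948744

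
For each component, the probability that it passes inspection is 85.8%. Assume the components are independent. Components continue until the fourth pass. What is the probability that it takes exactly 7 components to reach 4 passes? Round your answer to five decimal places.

Y = trial on which the fourth success occurs; negative binomial, r=4, p=0.858.
P(Y=7) = C(6,3) · p^4 · (1−p)^3
= 20 · 0.54194 · 0.0028633 = 0.0310345

0.03103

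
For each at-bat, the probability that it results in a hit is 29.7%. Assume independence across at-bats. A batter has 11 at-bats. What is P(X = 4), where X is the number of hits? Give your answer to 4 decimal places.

0.2179

X ~ Binomial(n=11, p=0.297).
P(X=4) = C(11,4) · p^4 · (1−p)^7
= 330 · 0.0077808 · 0.084857 = 0.217885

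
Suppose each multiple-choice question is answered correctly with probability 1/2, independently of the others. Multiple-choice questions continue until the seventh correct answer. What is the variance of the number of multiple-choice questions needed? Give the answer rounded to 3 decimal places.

Y = total multiple-choice questions until the seventh success; negative binomial with r=7, p=0.50.
Var(Y) = r(1−p)/p² = 7·0.50 / 0.50² = 14.00000

14.000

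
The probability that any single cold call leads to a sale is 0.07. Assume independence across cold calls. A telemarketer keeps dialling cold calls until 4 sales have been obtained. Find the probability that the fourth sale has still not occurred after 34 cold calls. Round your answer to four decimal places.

Needing more than 34 cold calls ⇔ fewer than 4 successes in the first 34. With X ~ Binomial(34, 0.07), P(Y > 34) = P(X ≤ 3).
  k=0: C(34,0)·0.07^0·0.93^34 = 0.084805
  k=1: C(34,1)·0.07^1·0.93^33 = 0.217027
  k=2: C(34,2)·0.07^2·0.93^32 = 0.269534
  k=3: C(34,3)·0.07^3·0.93^31 = 0.216400
P(X ≤ 3) = 0.787766

0.7878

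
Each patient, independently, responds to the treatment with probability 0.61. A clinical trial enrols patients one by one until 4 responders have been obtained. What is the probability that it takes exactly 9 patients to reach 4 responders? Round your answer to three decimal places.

0.070

Y = trial on which the fourth success occurs; negative binomial, r=4, p=0.61.
P(Y=9) = C(8,3) · p^4 · (1−p)^5
= 56 · 0.13846 · 0.0090224 = 0.06996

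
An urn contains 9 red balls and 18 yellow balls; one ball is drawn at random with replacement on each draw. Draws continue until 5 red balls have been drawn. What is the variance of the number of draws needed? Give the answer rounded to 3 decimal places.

30.000

Y = total draws until the fifth success; negative binomial with r=5, p=0.333333.
Var(Y) = r(1−p)/p² = 5·0.666667 / 0.333333² = 30.00000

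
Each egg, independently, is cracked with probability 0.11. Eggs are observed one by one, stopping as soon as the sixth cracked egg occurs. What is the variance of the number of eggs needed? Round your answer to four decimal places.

441.3223

Y = total eggs until the sixth success; negative binomial with r=6, p=0.11.
Var(Y) = r(1−p)/p² = 6·0.89 / 0.11² = 441.322314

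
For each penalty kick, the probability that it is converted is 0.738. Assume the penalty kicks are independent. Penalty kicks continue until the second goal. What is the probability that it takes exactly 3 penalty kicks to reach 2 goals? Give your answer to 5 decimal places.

Y = trial on which the second success occurs; negative binomial, r=2, p=0.738.
P(Y=3) = C(2,1) · p^2 · (1−p)^1
= 2 · 0.54464 · 0.262 = 0.2853935

0.28539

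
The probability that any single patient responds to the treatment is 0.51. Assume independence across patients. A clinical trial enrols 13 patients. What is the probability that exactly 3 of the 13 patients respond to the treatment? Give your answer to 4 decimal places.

X ~ Binomial(n=13, p=0.51).
P(X=3) = C(13,3) · p^3 · (1−p)^10
= 286 · 0.13265 · 0.00079792 = 0.030272

0.0303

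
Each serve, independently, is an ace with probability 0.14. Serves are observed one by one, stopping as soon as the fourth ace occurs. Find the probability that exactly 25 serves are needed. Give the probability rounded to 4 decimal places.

Y = trial on which the fourth success occurs; negative binomial, r=4, p=0.14.
P(Y=25) = C(24,3) · p^4 · (1−p)^21
= 2024 · 0.00038416 · 0.042118 = 0.032748

0.0327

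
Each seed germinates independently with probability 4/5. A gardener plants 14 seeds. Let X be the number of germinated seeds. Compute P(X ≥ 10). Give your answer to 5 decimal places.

X ~ Binomial(14, 0.80); P(X ≥ 10) = Σ C(14,k) p^k (1−p)^(14−k) over k:
  k=10: C(14,10)·0.80^10·0.20^4 = 0.1719705
  k=11: C(14,11)·0.80^11·0.20^3 = 0.2501389
  k=12: C(14,12)·0.80^12·0.20^2 = 0.2501389
  k=13: C(14,13)·0.80^13·0.20^1 = 0.1539316
  k=14: C(14,14)·0.80^14·0.20^0 = 0.0439805
Total = 0.8701604

0.87016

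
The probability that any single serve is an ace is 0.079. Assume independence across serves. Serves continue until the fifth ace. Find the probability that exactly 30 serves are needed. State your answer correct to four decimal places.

0.0093

Y = trial on which the fifth success occurs; negative binomial, r=5, p=0.079.
P(Y=30) = C(29,4) · p^5 · (1−p)^25
= 23751 · 3.0771e-06 · 0.12779 = 0.009339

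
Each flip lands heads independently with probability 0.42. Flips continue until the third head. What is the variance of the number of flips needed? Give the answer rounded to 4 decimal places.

9.8639

Y = total flips until the third success; negative binomial with r=3, p=0.42.
Var(Y) = r(1−p)/p² = 3·0.58 / 0.42² = 9.863946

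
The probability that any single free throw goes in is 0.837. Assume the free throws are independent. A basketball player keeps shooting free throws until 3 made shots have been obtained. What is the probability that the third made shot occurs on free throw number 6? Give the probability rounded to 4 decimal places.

0.0254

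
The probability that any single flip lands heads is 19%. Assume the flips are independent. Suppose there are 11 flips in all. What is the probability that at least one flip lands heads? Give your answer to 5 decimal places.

P(at least one) = 1 − P(none) = 1 − (1 − 0.19)^11
= 1 − 0.0984771 = 0.9015229

0.90152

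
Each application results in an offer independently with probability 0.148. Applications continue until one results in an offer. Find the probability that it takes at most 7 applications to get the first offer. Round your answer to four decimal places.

0.6741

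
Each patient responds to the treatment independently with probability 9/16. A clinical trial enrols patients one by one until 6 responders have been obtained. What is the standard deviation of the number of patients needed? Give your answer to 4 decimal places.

Y = total patients until the sixth success; negative binomial with r=6, p=0.5625.
SD(Y) = √[r(1−p)/p²] = √(8.296296) = 2.880329

2.8803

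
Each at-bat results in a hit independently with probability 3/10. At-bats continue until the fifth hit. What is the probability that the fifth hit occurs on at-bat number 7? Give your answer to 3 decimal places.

Y = trial on which the fifth success occurs; negative binomial, r=5, p=0.30.
P(Y=7) = C(6,4) · p^5 · (1−p)^2
= 15 · 0.00243 · 0.49 = 0.01786

0.018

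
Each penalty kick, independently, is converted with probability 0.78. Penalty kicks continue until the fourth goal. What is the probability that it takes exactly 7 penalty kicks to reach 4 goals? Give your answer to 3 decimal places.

Y = trial on which the fourth success occurs; negative binomial, r=4, p=0.78.
P(Y=7) = C(6,3) · p^4 · (1−p)^3
= 20 · 0.37015 · 0.010648 = 0.07883

0.079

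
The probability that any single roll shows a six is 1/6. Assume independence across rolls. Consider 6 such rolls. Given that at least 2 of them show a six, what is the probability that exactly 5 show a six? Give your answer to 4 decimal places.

X ~ Binomial(6, 0.166667). Want P(X=5 | X≥2) = P(X=5) / P(X≥2).
P(X=5) = C(6,5)·0.166667^5·0.833333^1 = 0.000643
P(X≥2) = 1 − 0.334898 − 0.401878 = 0.263224
Ratio = 0.000643 / 0.263224 = 0.002443

0.0024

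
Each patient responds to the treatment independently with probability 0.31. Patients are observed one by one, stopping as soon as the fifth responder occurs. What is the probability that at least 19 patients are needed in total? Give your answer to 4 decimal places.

Needing more than 18 patients ⇔ fewer than 5 successes in the first 18. With X ~ Binomial(18, 0.31), P(Y > 18) = P(X ≤ 4).
  k=0: C(18,0)·0.31^0·0.69^18 = 0.001257
  k=1: C(18,1)·0.31^1·0.69^17 = 0.010164
  k=2: C(18,2)·0.31^2·0.69^16 = 0.038815
  k=3: C(18,3)·0.31^3·0.69^15 = 0.093006
  k=4: C(18,4)·0.31^4·0.69^14 = 0.156695
P(X ≤ 4) = 0.299937

0.2999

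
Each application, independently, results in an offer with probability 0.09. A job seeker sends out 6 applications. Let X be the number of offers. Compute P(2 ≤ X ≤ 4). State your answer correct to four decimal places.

0.0951

X ~ Binomial(6, 0.09); P(2 ≤ X ≤ 4) = Σ C(6,k) p^k (1−p)^(6−k) over k:
  k=2: C(6,2)·0.09^2·0.91^4 = 0.083319
  k=3: C(6,3)·0.09^3·0.91^3 = 0.010987
  k=4: C(6,4)·0.09^4·0.91^2 = 0.000815
Total = 0.095121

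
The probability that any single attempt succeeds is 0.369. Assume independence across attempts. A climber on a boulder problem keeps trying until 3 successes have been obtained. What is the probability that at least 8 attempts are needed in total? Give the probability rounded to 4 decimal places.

Needing more than 7 attempts ⇔ fewer than 3 successes in the first 7. With X ~ Binomial(7, 0.369), P(Y > 7) = P(X ≤ 2).
  k=0: C(7,0)·0.369^0·0.631^7 = 0.039830
  k=1: C(7,1)·0.369^1·0.631^6 = 0.163042
  k=2: C(7,2)·0.369^2·0.631^5 = 0.286035
P(X ≤ 2) = 0.488907

0.4889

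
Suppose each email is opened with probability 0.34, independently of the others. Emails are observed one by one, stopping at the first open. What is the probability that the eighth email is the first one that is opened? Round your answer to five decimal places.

Geometric (trials to first success), p = 0.34.
P(Y = 8) = (1−p)^7 · p = 0.054552 · 0.34 = 0.0185475

0.01855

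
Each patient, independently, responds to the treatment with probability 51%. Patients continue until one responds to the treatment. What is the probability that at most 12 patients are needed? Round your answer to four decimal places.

0.9998

Y = number of patients to the first success; geometric, p = 0.51.
P(Y ≤ 12) = 1 − (1−p)^12 = 1 − 0.000192 = 0.999808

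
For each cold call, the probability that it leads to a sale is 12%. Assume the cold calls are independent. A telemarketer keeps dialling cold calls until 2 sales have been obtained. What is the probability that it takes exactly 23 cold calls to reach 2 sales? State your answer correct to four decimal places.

Y = trial on which the second success occurs; negative binomial, r=2, p=0.12.
P(Y=23) = C(22,1) · p^2 · (1−p)^21
= 22 · 0.0144 · 0.068255 = 0.021623

0.0216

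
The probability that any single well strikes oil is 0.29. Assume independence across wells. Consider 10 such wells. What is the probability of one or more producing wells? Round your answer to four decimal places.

P(at least one) = 1 − P(none) = 1 − (1 − 0.29)^10
= 1 − 0.032552 = 0.967448

0.9674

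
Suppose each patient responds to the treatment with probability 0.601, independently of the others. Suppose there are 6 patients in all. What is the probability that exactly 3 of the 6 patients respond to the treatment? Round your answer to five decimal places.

0.27579

X ~ Binomial(n=6, p=0.601).
P(X=3) = C(6,3) · p^3 · (1−p)^3
= 20 · 0.21708 · 0.063521 = 0.2757859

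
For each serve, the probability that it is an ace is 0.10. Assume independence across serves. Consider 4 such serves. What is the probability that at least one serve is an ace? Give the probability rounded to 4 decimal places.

P(at least one) = 1 − P(none) = 1 − (1 − 0.10)^4
= 1 − 0.656100 = 0.343900

0.3439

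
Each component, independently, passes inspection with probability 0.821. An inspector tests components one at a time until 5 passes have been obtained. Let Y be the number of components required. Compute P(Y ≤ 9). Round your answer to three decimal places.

Finishing within 9 components ⇔ at least 5 successes in the first 9. With X ~ Binomial(9, 0.821), P(Y ≤ 9) = 1 − P(X ≤ 4).
  k=0: C(9,0)·0.821^0·0.179^9 = 0.00000
  k=1: C(9,1)·0.821^1·0.179^8 = 0.00001
  k=2: C(9,2)·0.821^2·0.179^7 = 0.00014
  k=3: C(9,3)·0.821^3·0.179^6 = 0.00153
  k=4: C(9,4)·0.821^4·0.179^5 = 0.01052
1 − 0.01220 = 0.98780

0.988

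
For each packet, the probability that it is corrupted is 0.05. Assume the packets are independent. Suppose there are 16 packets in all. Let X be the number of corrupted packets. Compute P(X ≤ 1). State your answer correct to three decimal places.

X ~ Binomial(16, 0.05); P(X ≤ 1) = Σ C(16,k) p^k (1−p)^(16−k) over k:
  k=0: C(16,0)·0.05^0·0.95^16 = 0.44013
  k=1: C(16,1)·0.05^1·0.95^15 = 0.37063
Total = 0.81076

0.811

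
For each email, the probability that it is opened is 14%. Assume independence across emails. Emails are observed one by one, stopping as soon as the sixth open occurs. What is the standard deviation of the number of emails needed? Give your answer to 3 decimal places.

16.225

Y = total emails until the sixth success; negative binomial with r=6, p=0.14.
SD(Y) = √[r(1−p)/p²] = √(263.26531) = 16.22545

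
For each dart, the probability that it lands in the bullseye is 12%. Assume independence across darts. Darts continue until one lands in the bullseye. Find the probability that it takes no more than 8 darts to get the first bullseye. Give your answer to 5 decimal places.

Y = number of darts to the first success; geometric, p = 0.12.
P(Y ≤ 8) = 1 − (1−p)^8 = 1 − 0.3596345 = 0.6403655

0.64037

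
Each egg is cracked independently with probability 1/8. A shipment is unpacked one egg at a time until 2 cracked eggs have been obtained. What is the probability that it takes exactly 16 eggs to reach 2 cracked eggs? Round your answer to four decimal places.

0.0361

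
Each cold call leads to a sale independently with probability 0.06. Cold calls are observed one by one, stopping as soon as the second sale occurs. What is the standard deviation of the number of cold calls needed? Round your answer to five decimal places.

Y = total cold calls until the second success; negative binomial with r=2, p=0.06.
SD(Y) = √[r(1−p)/p²] = √(522.2222222) = 22.8521820

22.85218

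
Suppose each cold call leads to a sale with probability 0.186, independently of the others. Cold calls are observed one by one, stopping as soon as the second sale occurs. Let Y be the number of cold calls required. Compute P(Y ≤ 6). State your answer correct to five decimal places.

0.31027

Finishing within 6 cold calls ⇔ at least 2 successes in the first 6. With X ~ Binomial(6, 0.186), P(Y ≤ 6) = 1 − P(X ≤ 1).
  k=0: C(6,0)·0.186^0·0.814^6 = 0.2909018
  k=1: C(6,1)·0.186^1·0.814^5 = 0.3988285
1 − 0.6897303 = 0.3102697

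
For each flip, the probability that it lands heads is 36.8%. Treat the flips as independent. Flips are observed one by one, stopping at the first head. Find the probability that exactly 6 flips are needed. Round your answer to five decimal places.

0.03711

Geometric (trials to first success), p = 0.368.
P(Y = 6) = (1−p)^5 · p = 0.10083 · 0.368 = 0.0371051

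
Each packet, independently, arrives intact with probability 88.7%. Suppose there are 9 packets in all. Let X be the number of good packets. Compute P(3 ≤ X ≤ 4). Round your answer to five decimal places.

0.00156

X ~ Binomial(9, 0.887); P(3 ≤ X ≤ 4) = Σ C(9,k) p^k (1−p)^(9−k) over k:
  k=3: C(9,3)·0.887^3·0.113^6 = 0.0001220
  k=4: C(9,4)·0.887^4·0.113^5 = 0.0014370
Total = 0.0015590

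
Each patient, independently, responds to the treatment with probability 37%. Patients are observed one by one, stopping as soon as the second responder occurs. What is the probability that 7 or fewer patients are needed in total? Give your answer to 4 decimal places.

Finishing within 7 patients ⇔ at least 2 successes in the first 7. With X ~ Binomial(7, 0.37), P(Y ≤ 7) = 1 − P(X ≤ 1).
  k=0: C(7,0)·0.37^0·0.63^7 = 0.039390
  k=1: C(7,1)·0.37^1·0.63^6 = 0.161936
1 − 0.201326 = 0.798674

0.7987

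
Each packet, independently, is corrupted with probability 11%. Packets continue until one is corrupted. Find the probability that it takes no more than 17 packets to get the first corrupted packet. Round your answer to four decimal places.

0.8621

Y = number of packets to the first success; geometric, p = 0.11.
P(Y ≤ 17) = 1 − (1−p)^17 = 1 − 0.137921 = 0.862079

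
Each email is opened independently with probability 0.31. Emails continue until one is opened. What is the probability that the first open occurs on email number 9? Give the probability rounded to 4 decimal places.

0.0159

Geometric (trials to first success), p = 0.31.
P(Y = 9) = (1−p)^8 · p = 0.05138 · 0.31 = 0.015928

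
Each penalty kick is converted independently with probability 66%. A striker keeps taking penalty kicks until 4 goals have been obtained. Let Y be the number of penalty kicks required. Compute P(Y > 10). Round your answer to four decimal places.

0.0220

Needing more than 10 penalty kicks ⇔ fewer than 4 successes in the first 10. With X ~ Binomial(10, 0.66), P(Y > 10) = P(X ≤ 3).
  k=0: C(10,0)·0.66^0·0.34^10 = 0.000021
  k=1: C(10,1)·0.66^1·0.34^9 = 0.000401
  k=2: C(10,2)·0.66^2·0.34^8 = 0.003501
  k=3: C(10,3)·0.66^3·0.34^7 = 0.018120
P(X ≤ 3) = 0.022042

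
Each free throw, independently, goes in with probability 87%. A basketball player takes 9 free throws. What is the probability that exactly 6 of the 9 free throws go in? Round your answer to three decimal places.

X ~ Binomial(n=9, p=0.87).
P(X=6) = C(9,6) · p^6 · (1−p)^3
= 84 · 0.43363 · 0.002197 = 0.08002

0.080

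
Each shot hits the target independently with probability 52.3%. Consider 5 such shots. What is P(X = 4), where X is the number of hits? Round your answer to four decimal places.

0.1784

X ~ Binomial(n=5, p=0.523).
P(X=4) = C(5,4) · p^4 · (1−p)^1
= 5 · 0.074818 · 0.477 = 0.178441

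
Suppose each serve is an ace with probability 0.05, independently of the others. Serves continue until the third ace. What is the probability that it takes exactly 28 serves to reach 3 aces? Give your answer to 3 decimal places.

0.012

Y = trial on which the third success occurs; negative binomial, r=3, p=0.05.
P(Y=28) = C(27,2) · p^3 · (1−p)^25
= 351 · 0.000125 · 0.27739 = 0.01217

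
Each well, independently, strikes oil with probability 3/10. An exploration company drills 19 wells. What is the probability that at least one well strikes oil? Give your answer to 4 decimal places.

0.9989

P(at least one) = 1 − P(none) = 1 − (1 − 0.30)^19
= 1 − 0.001140 = 0.998860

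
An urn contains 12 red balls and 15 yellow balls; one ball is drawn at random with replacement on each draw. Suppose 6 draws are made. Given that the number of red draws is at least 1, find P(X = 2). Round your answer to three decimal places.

0.291

X ~ Binomial(6, 0.444444). Want P(X=2 | X≥1) = P(X=2) / P(X≥1).
P(X=2) = C(6,2)·0.444444^2·0.555556^4 = 0.28225
P(X≥1) = 1 − 0.02940 = 0.97060
Ratio = 0.28225 / 0.97060 = 0.29080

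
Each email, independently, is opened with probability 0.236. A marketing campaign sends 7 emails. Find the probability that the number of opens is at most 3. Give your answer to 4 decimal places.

X ~ Binomial(7, 0.236); P(X ≤ 3) = Σ C(7,k) p^k (1−p)^(7−k) over k:
  k=0: C(7,0)·0.236^0·0.764^7 = 0.151933
  k=1: C(7,1)·0.236^1·0.764^6 = 0.328526
  k=2: C(7,2)·0.236^2·0.764^5 = 0.304446
  k=3: C(7,3)·0.236^3·0.764^4 = 0.156739
Total = 0.941645

0.9416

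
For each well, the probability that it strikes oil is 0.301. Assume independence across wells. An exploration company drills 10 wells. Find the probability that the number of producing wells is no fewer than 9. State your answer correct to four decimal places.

X ~ Binomial(10, 0.301); P(X ≥ 9) = Σ C(10,k) p^k (1−p)^(10−k) over k:
  k=9: C(10,9)·0.301^9·0.699^1 = 0.000142
  k=10: C(10,10)·0.301^10·0.699^0 = 0.000006
Total = 0.000148

0.0001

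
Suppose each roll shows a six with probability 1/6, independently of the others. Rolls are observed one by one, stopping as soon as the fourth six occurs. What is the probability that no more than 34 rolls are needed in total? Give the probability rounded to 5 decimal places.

0.84131

Finishing within 34 rolls ⇔ at least 4 successes in the first 34. With X ~ Binomial(34, 0.166667), P(Y ≤ 34) = 1 − P(X ≤ 3).
  k=0: C(34,0)·0.166667^0·0.833333^34 = 0.0020316
  k=1: C(34,1)·0.166667^1·0.833333^33 = 0.0138149
  k=2: C(34,2)·0.166667^2·0.833333^32 = 0.0455890
  k=3: C(34,3)·0.166667^3·0.833333^31 = 0.0972566
1 − 0.1586921 = 0.8413079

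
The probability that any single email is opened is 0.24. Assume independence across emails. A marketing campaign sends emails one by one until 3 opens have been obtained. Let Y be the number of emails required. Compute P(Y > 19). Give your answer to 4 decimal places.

Needing more than 19 emails ⇔ fewer than 3 successes in the first 19. With X ~ Binomial(19, 0.24), P(Y > 19) = P(X ≤ 2).
  k=0: C(19,0)·0.24^0·0.76^19 = 0.005438
  k=1: C(19,1)·0.24^1·0.76^18 = 0.032629
  k=2: C(19,2)·0.24^2·0.76^17 = 0.092736
P(X ≤ 2) = 0.130804

0.1308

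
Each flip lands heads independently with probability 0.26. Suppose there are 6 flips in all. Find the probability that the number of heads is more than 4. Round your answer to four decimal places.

X ~ Binomial(6, 0.26); P(X ≥ 5) = Σ C(6,k) p^k (1−p)^(6−k) over k:
  k=5: C(6,5)·0.26^5·0.74^1 = 0.005275
  k=6: C(6,6)·0.26^6·0.74^0 = 0.000309
Total = 0.005584

0.0056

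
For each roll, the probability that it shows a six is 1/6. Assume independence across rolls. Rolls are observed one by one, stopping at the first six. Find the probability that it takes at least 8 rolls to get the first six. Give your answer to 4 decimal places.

0.2791

Y = number of rolls to the first success; geometric, p = 0.166667.
P(Y > 7) = P(first 7 all fail) = (1−p)^7 = 0.279082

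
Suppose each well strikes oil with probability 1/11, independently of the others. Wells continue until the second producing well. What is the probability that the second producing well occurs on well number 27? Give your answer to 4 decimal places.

Y = trial on which the second success occurs; negative binomial, r=2, p=0.090909.
P(Y=27) = C(26,1) · p^2 · (1−p)^25
= 26 · 0.0082645 · 0.092296 = 0.019832

0.0198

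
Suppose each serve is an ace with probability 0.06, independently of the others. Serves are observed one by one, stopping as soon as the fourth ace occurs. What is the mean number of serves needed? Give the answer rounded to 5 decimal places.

66.66667

Y = total serves until the fourth success; negative binomial with r=4, p=0.06.
E[Y] = r / p = 4 / 0.06 = 66.6666667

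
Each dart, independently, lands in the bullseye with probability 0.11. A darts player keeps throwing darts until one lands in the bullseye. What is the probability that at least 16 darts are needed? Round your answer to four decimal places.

Y = number of darts to the first success; geometric, p = 0.11.
P(Y > 15) = P(first 15 all fail) = (1−p)^15 = 0.174121

0.1741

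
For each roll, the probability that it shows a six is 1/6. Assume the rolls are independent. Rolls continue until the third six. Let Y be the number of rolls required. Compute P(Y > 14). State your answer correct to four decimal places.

0.5795

Needing more than 14 rolls ⇔ fewer than 3 successes in the first 14. With X ~ Binomial(14, 0.166667), P(Y > 14) = P(X ≤ 2).
  k=0: C(14,0)·0.166667^0·0.833333^14 = 0.077887
  k=1: C(14,1)·0.166667^1·0.833333^13 = 0.218082
  k=2: C(14,2)·0.166667^2·0.833333^12 = 0.283507
P(X ≤ 2) = 0.579476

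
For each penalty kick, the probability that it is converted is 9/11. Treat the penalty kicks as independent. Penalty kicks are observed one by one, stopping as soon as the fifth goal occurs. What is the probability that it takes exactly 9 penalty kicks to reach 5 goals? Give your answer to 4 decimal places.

0.0280

Y = trial on which the fifth success occurs; negative binomial, r=5, p=0.818182.
P(Y=9) = C(8,4) · p^5 · (1−p)^4
= 70 · 0.36665 · 0.0010928 = 0.028048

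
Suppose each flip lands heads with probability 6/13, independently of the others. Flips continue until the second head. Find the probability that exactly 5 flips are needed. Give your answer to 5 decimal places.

Y = trial on which the second success occurs; negative binomial, r=2, p=0.461538.
P(Y=5) = C(4,1) · p^2 · (1−p)^3
= 4 · 0.21302 · 0.15612 = 0.1330270

0.13303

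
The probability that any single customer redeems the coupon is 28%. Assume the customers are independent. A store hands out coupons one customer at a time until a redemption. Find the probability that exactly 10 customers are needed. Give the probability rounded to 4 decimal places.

0.0146

Geometric (trials to first success), p = 0.28.
P(Y = 10) = (1−p)^9 · p = 0.051999 · 0.28 = 0.014560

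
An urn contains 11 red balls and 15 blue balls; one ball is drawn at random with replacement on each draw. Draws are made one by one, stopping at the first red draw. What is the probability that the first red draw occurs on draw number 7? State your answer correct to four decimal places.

Geometric (trials to first success), p = 0.423077.
P(Y = 7) = (1−p)^6 · p = 0.036873 · 0.423077 = 0.015600

0.0156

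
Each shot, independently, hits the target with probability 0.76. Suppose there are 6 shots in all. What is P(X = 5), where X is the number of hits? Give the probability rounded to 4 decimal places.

0.3651

X ~ Binomial(n=6, p=0.76).
P(X=5) = C(6,5) · p^5 · (1−p)^1
= 6 · 0.25355 · 0.24 = 0.365116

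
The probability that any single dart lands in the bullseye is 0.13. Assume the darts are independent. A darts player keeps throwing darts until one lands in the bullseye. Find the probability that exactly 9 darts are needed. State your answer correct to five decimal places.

0.04267

Geometric (trials to first success), p = 0.13.
P(Y = 9) = (1−p)^8 · p = 0.32821 · 0.13 = 0.0426675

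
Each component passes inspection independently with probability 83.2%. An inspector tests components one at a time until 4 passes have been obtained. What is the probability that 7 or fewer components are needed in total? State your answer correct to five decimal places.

0.98186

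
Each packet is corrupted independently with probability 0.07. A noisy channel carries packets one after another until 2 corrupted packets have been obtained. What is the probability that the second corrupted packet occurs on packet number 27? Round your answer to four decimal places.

0.0208

Y = trial on which the second success occurs; negative binomial, r=2, p=0.07.
P(Y=27) = C(26,1) · p^2 · (1−p)^25
= 26 · 0.0049 · 0.16296 = 0.020761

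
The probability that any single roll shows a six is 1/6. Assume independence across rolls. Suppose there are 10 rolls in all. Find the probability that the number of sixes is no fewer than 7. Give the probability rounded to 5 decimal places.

0.00027

X ~ Binomial(10, 0.166667); P(X ≥ 7) = Σ C(10,k) p^k (1−p)^(10−k) over k:
  k=7: C(10,7)·0.166667^7·0.833333^3 = 0.0002481
  k=8: C(10,8)·0.166667^8·0.833333^2 = 0.0000186
  k=9: C(10,9)·0.166667^9·0.833333^1 = 0.0000008
  k=10: C(10,10)·0.166667^10·0.833333^0 = 0.0000000
Total = 0.0002675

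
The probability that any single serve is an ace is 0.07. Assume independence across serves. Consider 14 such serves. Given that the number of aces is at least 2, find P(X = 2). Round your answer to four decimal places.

0.7278

X ~ Binomial(14, 0.07). Want P(X=2 | X≥2) = P(X=2) / P(X≥2).
P(X=2) = C(14,2)·0.07^2·0.93^12 = 0.186652
P(X≥2) = 1 − 0.362044 − 0.381509 = 0.256447
Ratio = 0.186652 / 0.256447 = 0.727838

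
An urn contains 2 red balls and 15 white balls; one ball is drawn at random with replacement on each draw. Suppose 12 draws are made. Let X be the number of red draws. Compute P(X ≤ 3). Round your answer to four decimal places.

0.9564

X ~ Binomial(12, 0.117647); P(X ≤ 3) = Σ C(12,k) p^k (1−p)^(12−k) over k:
  k=0: C(12,0)·0.117647^0·0.882353^12 = 0.222694
  k=1: C(12,1)·0.117647^1·0.882353^11 = 0.356310
  k=2: C(12,2)·0.117647^2·0.882353^10 = 0.261294
  k=3: C(12,3)·0.117647^3·0.882353^9 = 0.116131
Total = 0.956428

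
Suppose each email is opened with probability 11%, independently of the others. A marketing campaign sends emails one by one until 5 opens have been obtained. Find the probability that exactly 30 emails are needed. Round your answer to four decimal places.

Y = trial on which the fifth success occurs; negative binomial, r=5, p=0.11.
P(Y=30) = C(29,4) · p^5 · (1−p)^25
= 23751 · 1.6105e-05 · 0.054294 = 0.020768

0.0208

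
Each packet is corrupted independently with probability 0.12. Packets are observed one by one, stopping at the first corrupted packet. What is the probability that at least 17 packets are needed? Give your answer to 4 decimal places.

0.1293

Y = number of packets to the first success; geometric, p = 0.12.
P(Y > 16) = P(first 16 all fail) = (1−p)^16 = 0.129337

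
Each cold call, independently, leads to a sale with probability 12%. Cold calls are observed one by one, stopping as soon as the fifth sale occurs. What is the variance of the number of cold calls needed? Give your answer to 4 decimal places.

Y = total cold calls until the fifth success; negative binomial with r=5, p=0.12.
Var(Y) = r(1−p)/p² = 5·0.88 / 0.12² = 305.555556

305.5556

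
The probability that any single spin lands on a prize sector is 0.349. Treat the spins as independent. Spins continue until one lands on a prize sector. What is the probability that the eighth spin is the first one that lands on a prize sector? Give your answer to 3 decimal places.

0.017

Geometric (trials to first success), p = 0.349.
P(Y = 8) = (1−p)^7 · p = 0.049553 · 0.349 = 0.01729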